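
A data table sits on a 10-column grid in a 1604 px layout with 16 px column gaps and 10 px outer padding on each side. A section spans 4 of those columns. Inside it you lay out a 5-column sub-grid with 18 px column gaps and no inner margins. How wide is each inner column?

Take off 20 px of margins, leaving 1584 px.
10 columns + 9 column gaps: 10c + 9·16 = 1584.
10c = 1584 − 144 = 1440, so c = 144 px.
Span of 4: 4·144 + 3·16 = 576 + 48 = 624 px.
Subtracting 4 column gaps of 18 leaves 552 for 5 columns, so d = 110.4 px.

110.4 px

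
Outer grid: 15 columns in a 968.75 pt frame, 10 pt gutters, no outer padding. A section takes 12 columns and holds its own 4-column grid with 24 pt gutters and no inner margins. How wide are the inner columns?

175.25 pt

15c + 14·10 = 968.75 → 15c = 828.75 → c = 55.25 pt.
Span of 12: 12·55.25 + 11·10 = 663 + 110 = 773 pt.
4d + 3·24 = 773 → 4d = 701 → d = 175.25 pt.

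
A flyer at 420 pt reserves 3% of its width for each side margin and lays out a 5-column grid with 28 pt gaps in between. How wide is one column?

420 × (1 − 2·3%) = 420 × 94% = 394.8 pt for the columns.
394.8 − 4·28 = 282.8; ÷5 gives c = 56.56 pt.

56.56 pt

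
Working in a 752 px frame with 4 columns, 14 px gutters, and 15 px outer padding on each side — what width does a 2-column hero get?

354 px

Content width = 752 − 2·15 = 722 px.
4c + 3·14 = 722 → 4c = 680 → c = 170 px.
Span of 2: 2·170 + 1·14 = 340 + 14 = 354 px.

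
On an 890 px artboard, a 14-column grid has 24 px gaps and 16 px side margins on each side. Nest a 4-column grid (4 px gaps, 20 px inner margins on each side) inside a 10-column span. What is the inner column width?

Inside the margins: 890 − 32 = 858 px.
858 − 13·24 = 546; ÷14 gives c = 39 px.
10 columns plus 9 gaps: 390 + 216 = 606 px.
Inner content = 606 − 2·20 = 566 px.
566 − 3·4 = 554; ÷4 gives d = 138.5 px.

138.5 px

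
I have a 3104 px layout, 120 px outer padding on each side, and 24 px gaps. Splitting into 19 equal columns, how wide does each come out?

128 px

Subtract both margins: 3104 − 2·120 = 2864 px.
19 columns + 18 gaps: 19c + 18·24 = 2864.
19c = 2864 − 432 = 2432, so c = 128 px.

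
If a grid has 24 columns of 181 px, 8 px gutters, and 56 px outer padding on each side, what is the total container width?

4640 px

Total width: 2·56 + 24·181 + 23·8 = 4640 px.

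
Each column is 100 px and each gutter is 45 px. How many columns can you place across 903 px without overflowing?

6 columns

Each extra column adds 100 + 45 = 145 px.
(903 + 45) / 145 = 6.54, so 6 columns fit.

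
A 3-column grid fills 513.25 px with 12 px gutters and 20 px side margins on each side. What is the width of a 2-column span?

311.5 px

Inside the margins: 513.25 − 40 = 473.25 px.
Subtracting 2 gutters of 12 leaves 449.25 for 3 columns, so c = 149.75 px.
Span of 2: 2·149.75 + 1·12 = 299.5 + 12 = 311.5 px.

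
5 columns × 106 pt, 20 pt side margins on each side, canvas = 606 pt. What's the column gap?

Content width = 606 − 2·20 = 566 pt.
5 columns take 5·106 = 530 pt; remaining 36 splits into 4 column gaps.
g = 36 / 4 = 9 pt.

9 pt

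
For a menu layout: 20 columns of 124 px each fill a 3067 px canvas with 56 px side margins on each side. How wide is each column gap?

Take off 112 px of margins, leaving 2955 px.
20·124 + 19g = 2955 → 19g = 475 → g = 25 px.

25 px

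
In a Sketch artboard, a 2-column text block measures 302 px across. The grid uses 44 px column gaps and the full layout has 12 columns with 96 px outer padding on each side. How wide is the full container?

2224 px

Subtracting 1 column gap of 44 leaves 258 for 2 columns, so c = 129 px.
Total width: 2·96 + 12·129 + 11·44 = 2224 px.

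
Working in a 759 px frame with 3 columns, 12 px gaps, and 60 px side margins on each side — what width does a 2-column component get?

Subtract both margins: 759 − 2·60 = 639 px.
3 columns + 2 gaps: 3c + 2·12 = 639.
3c = 639 − 24 = 615, so c = 205 px.
Span of 2: 2·205 + 1·12 = 410 + 12 = 422 px.

422 px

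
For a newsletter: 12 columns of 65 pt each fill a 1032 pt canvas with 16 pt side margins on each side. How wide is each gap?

Subtract both margins: 1032 − 2·16 = 1000 pt.
12 columns take 12·65 = 780 pt; remaining 220 splits into 11 gaps.
g = 220 / 11 = 20 pt.

20 pt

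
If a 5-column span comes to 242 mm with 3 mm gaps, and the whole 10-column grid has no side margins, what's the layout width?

242 − 4·3 = 230; ÷5 gives c = 46 mm.
Summing: 460 + 27 = 487 mm.

487 mm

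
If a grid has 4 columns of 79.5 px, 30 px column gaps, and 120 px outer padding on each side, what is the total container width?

648 px

Container = 2·120 + 4·79.5 + 3·30 = 240 + 318 + 90 = 648 px.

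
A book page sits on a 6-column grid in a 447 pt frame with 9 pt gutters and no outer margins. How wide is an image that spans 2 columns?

143 pt

447 − 5·9 = 402; ÷6 gives c = 67 pt.
Span of 2: 2·67 + 1·9 = 134 + 9 = 143 pt.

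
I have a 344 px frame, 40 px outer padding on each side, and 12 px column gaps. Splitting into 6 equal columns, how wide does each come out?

34 px

Content width = 344 − 2·40 = 264 px.
264 − 5·12 = 204; ÷6 gives c = 34 px.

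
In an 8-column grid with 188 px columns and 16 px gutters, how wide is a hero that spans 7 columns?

1412 px

7-column span = 7·188 + 6·16 = 1412 px.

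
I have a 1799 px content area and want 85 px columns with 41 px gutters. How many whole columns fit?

Each extra column adds 85 + 41 = 126 px.
(1799 + 41) / 126 = 14.60, so 14 columns fit.

14 columns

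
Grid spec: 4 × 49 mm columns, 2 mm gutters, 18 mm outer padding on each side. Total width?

238 mm

Total width: 2·18 + 4·49 + 3·2 = 238 mm.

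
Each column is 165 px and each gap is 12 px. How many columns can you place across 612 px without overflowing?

3 columns: 3·165 + 2·12 = 519 px ≤ 612.
4 columns: 696 px > 612. So 3.

3 columns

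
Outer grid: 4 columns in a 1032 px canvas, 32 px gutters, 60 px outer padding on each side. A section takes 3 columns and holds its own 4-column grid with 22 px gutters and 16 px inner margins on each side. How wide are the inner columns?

Inside the margins: 1032 − 120 = 912 px.
Subtracting 3 gutters of 32 leaves 816 for 4 columns, so c = 204 px.
3 columns plus 2 gutters: 612 + 64 = 676 px.
Inner content = 676 − 2·16 = 644 px.
4 columns + 3 gutters: 4d + 3·22 = 644.
4d = 644 − 66 = 578, so d = 144.5 px.

144.5 px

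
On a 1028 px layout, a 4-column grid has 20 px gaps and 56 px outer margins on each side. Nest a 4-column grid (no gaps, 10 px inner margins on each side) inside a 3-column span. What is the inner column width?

Outer content = 1028 − 2·56 = 916 px.
4c + 3·20 = 916 → 4c = 856 → c = 214 px.
Span of 3: 3·214 + 2·20 = 642 + 40 = 682 px.
Inner content = 682 − 2·10 = 662 px.
With no gaps, each column is 662/4 = 165.5 px.

165.5 px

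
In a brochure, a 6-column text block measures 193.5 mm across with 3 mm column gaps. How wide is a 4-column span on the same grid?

193.5 − 5·3 = 178.5; ÷6 gives c = 29.75 mm.
4 columns plus 3 column gaps: 119 + 9 = 128 mm.

128 mm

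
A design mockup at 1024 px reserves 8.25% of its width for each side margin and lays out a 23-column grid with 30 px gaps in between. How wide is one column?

Each margin = 8.25% of 1024 = 84.48 px; content = 1024 − 2·84.48 = 855.04 px.
855.04 − 22·30 = 195.04; ÷23 gives c = 8.48 px.

8.48 px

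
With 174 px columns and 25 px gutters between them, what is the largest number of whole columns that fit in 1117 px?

5 columns

5 columns: 5·174 + 4·25 = 970 px ≤ 1117.
6 columns: 1169 px > 1117. So 5.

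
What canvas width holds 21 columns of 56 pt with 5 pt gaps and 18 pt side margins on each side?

Adding margins, columns and gutters: 36 + 1176 + 100 = 1312 pt.

1312 pt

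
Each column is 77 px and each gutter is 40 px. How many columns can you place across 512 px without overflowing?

4 columns: 4·77 + 3·40 = 428 px ≤ 512.
5 columns: 545 px > 512. So 4.

4 columns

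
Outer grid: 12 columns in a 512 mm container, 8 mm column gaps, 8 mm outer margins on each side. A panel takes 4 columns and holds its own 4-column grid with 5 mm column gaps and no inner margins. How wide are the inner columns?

Take off 16 mm of margins, leaving 496 mm.
496 − 11·8 = 408; ÷12 gives c = 34 mm.
4 columns plus 3 column gaps: 136 + 24 = 160 mm.
160 − 3·5 = 145; ÷4 gives d = 36.25 mm.

36.25 mm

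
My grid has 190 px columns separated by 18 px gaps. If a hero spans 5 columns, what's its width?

1022 px

Span of 5: 5·190 + 4·18 = 950 + 72 = 1022 px.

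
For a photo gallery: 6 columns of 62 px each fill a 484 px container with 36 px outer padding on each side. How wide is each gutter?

8 px

Subtract both margins: 484 − 2·36 = 412 px.
6 columns take 6·62 = 372 px; remaining 40 splits into 5 gutters.
g = 40 / 5 = 8 px.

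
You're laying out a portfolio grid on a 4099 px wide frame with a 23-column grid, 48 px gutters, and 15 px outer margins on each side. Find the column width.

Inside the margins: 4099 − 30 = 4069 px.
23c + 22·48 = 4069 → 23c = 3013 → c = 131 px.

131 px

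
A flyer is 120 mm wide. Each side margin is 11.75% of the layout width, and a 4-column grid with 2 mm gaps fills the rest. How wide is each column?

21.45 mm

Margins: 11.75% × 120 = 14.1 mm each, so content = 120 − 28.2 = 91.8 mm.
4c + 3·2 = 91.8 → 4c = 85.8 → c = 21.45 mm.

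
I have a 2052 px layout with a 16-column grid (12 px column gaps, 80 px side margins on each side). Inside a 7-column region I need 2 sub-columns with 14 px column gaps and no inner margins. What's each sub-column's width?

403.5 px

Subtract both margins: 2052 − 2·80 = 1892 px.
16c + 15·12 = 1892 → 16c = 1712 → c = 107 px.
7-column span = 7·107 + 6·12 = 821 px.
Subtracting 1 column gap of 14 leaves 807 for 2 columns, so d = 403.5 px.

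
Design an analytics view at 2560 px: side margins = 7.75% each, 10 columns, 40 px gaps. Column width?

180.32 px

Each margin = 7.75% of 2560 = 198.4 px; content = 2560 − 2·198.4 = 2163.2 px.
10 columns + 9 gaps: 10c + 9·40 = 2163.2.
10c = 2163.2 − 360 = 1803.2, so c = 180.32 px.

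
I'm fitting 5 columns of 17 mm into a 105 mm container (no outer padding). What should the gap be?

5·17 + 4g = 105 → 4g = 20 → g = 5 mm.

5 mm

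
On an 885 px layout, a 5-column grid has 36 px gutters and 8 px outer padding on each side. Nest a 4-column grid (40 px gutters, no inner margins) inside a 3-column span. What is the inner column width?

Outer content = 885 − 2·8 = 869 px.
5 columns + 4 gutters: 5c + 4·36 = 869.
5c = 869 − 144 = 725, so c = 145 px.
3 columns plus 2 gutters: 435 + 72 = 507 px.
507 − 3·40 = 387; ÷4 gives d = 96.75 px.

96.75 px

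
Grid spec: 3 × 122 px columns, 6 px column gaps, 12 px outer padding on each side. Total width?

402 px

Total width: 2·12 + 3·122 + 2·6 = 402 px.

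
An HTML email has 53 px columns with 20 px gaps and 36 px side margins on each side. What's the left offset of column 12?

839 px

Each column+gutter stride is 73 px; 11 of them past the 36 px margin is 36 + 803 = 839 px.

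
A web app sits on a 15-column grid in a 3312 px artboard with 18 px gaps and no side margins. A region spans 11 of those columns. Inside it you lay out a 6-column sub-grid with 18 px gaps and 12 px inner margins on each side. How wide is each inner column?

Subtracting 14 gaps of 18 leaves 3060 for 15 columns, so c = 204 px.
11-column span = 11·204 + 10·18 = 2424 px.
Inner content = 2424 − 2·12 = 2400 px.
2400 − 5·18 = 2310; ÷6 gives d = 385 px.

385 px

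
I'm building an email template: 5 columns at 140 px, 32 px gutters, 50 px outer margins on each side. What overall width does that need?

Total width: 2·50 + 5·140 + 4·32 = 928 px.

928 px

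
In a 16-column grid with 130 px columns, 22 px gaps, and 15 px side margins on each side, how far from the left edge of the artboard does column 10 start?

1383 px

Column 10 starts at margin + 9·(column + gutter) = 15 + 9·152 = 1383 px.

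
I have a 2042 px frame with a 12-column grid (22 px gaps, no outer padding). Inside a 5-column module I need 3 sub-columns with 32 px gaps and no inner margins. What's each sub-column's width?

Subtracting 11 gaps of 22 leaves 1800 for 12 columns, so c = 150 px.
5 columns plus 4 gaps: 750 + 88 = 838 px.
3 columns + 2 gaps: 3d + 2·32 = 838.
3d = 838 − 64 = 774, so d = 258 px.

258 px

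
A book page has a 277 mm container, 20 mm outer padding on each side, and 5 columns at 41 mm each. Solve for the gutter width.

8 mm

Content width = 277 − 2·20 = 237 mm.
Columns use 205 mm, leaving 32 mm across 4 gutters = 8 mm each.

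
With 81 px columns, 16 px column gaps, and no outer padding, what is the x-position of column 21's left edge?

1940 px

Each column+gutter stride is 97 px; with no margin, 20 of them is 1940 px.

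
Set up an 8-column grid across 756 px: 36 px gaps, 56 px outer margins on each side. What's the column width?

49 px

Content width = 756 − 2·56 = 644 px.
Subtracting 7 gaps of 36 leaves 392 for 8 columns, so c = 49 px.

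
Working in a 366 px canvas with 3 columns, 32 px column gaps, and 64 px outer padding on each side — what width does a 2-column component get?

148 px

Content width = 366 − 2·64 = 238 px.
3c + 2·32 = 238 → 3c = 174 → c = 58 px.
2 columns plus 1 column gap: 116 + 32 = 148 px.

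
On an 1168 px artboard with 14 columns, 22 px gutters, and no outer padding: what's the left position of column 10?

1168 − 13·22 = 882; ÷14 gives c = 63 px.
Each column+gutter stride is 85 px; with no margin, 9 of them is 765 px.

765 px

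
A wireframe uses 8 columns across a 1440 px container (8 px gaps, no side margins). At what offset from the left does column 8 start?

1267 px

8c + 7·8 = 1440 → 8c = 1384 → c = 173 px.
Before column 8: 7 columns + 7 gaps.
Offset = 7·(173 + 8) = 7·181 = 1267 px.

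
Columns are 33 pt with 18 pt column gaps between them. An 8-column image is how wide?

390 pt

Span of 8: 8·33 + 7·18 = 264 + 126 = 390 pt.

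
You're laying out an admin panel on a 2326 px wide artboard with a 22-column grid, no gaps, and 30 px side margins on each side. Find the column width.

103 px

Content width = 2326 − 2·30 = 2266 px.
2266 / 22 = 103 px per column.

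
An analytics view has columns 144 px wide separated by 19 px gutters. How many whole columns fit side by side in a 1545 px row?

Each extra column adds 144 + 19 = 163 px.
(1545 + 19) / 163 = 9.60, so 9 columns fit.

9 columns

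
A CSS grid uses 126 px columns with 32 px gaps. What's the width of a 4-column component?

4 columns plus 3 gaps: 504 + 96 = 600 px.

600 px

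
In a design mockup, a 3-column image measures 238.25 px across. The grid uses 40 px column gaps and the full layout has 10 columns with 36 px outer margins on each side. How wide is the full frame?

3 columns + 2 column gaps: 3c + 2·40 = 238.25.
3c = 238.25 − 80 = 158.25, so c = 52.75 px.
Frame = 2·36 + 10·52.75 + 9·40 = 72 + 527.5 + 360 = 959.5 px.

959.5 px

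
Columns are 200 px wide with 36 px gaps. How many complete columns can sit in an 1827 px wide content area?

7 columns: 7·200 + 6·36 = 1616 px ≤ 1827.
8 columns: 1852 px > 1827. So 7.

7 columns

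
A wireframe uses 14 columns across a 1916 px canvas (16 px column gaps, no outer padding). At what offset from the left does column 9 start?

14 columns + 13 column gaps: 14c + 13·16 = 1916.
14c = 1916 − 208 = 1708, so c = 122 px.
Before column 9: 8 columns + 8 column gaps.
Offset = 8·(122 + 16) = 8·138 = 1104 px.

1104 px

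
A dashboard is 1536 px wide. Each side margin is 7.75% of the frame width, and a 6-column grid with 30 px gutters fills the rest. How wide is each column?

Margins: 7.75% × 1536 = 119.04 px each, so content = 1536 − 238.08 = 1297.92 px.
6c + 5·30 = 1297.92 → 6c = 1147.92 → c = 191.32 px.

191.32 px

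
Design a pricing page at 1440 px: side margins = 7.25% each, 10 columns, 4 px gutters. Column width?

119.52 px

Margins: 7.25% × 1440 = 104.4 px each, so content = 1440 − 208.8 = 1231.2 px.
10 columns + 9 gutters: 10c + 9·4 = 1231.2.
10c = 1231.2 − 36 = 1195.2, so c = 119.52 px.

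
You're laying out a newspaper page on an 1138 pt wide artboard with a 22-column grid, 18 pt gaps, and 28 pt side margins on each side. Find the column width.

Content width = 1138 − 2·28 = 1082 pt.
22c + 21·18 = 1082 → 22c = 704 → c = 32 pt.

32 pt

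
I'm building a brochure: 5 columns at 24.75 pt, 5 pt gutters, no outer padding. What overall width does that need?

Container = 5·24.75 + 4·5 = 123.75 + 20 = 143.75 pt.

143.75 pt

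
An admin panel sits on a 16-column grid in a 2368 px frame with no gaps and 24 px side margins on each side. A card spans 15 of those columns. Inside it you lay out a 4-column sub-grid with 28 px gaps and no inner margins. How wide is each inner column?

522.75 px

Subtract both margins: 2368 − 2·24 = 2320 px.
2320 / 16 = 145 px per column.
With no gaps, 15 columns span 15·145 = 2175 px.
4d + 3·28 = 2175 → 4d = 2091 → d = 522.75 px.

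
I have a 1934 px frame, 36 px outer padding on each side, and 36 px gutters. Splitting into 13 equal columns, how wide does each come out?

110 px

Take off 72 px of margins, leaving 1862 px.
13 columns + 12 gutters: 13c + 12·36 = 1862.
13c = 1862 − 432 = 1430, so c = 110 px.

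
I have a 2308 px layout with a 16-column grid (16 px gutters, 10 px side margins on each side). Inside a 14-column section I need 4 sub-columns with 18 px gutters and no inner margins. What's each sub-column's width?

Take off 20 px of margins, leaving 2288 px.
Subtracting 15 gutters of 16 leaves 2048 for 16 columns, so c = 128 px.
14 columns plus 13 gutters: 1792 + 208 = 2000 px.
2000 − 3·18 = 1946; ÷4 gives d = 486.5 px.

486.5 px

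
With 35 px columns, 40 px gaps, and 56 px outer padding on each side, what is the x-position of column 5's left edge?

356 px

Each column+gutter stride is 75 px; 4 of them past the 56 px margin is 56 + 300 = 356 px.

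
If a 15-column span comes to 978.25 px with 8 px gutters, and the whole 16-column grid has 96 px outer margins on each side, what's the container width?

Subtracting 14 gutters of 8 leaves 866.25 for 15 columns, so c = 57.75 px.
Total width: 2·96 + 16·57.75 + 15·8 = 1236 px.

1236 px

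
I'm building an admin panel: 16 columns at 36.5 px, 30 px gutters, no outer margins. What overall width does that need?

1034 px

Total width: 16·36.5 + 15·30 = 1034 px.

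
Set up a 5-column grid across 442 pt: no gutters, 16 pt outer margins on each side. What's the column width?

82 pt

Subtract both margins: 442 − 2·16 = 410 pt.
410 / 5 = 82 pt per column.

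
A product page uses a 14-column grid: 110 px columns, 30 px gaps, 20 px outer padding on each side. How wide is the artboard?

Artboard = 2·20 + 14·110 + 13·30 = 40 + 1540 + 390 = 1970 px.

1970 px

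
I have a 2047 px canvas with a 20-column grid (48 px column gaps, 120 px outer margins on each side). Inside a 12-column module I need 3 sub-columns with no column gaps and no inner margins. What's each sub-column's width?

355 px

Inside the margins: 2047 − 240 = 1807 px.
20 columns + 19 column gaps: 20c + 19·48 = 1807.
20c = 1807 − 912 = 895, so c = 44.75 px.
12-column span = 12·44.75 + 11·48 = 1065 px.
3d = 1065 → d = 355 px.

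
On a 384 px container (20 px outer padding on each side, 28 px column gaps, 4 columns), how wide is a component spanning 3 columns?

Content width = 384 − 2·20 = 344 px.
344 − 3·28 = 260; ÷4 gives c = 65 px.
Span of 3: 3·65 + 2·28 = 195 + 56 = 251 px.

251 px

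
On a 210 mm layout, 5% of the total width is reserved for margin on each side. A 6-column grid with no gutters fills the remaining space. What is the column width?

Margins: 5% × 210 = 10.5 mm each, so content = 210 − 21 = 189 mm.
189 / 6 = 31.5 mm per column.

31.5 mm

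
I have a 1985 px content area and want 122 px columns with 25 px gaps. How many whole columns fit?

13 columns

k columns need k·122 + (k−1)·25 = k·147 − 25.
k·147 − 25 ≤ 1985 → k ≤ 2010 / 147 ≈ 13.67, so k = 13.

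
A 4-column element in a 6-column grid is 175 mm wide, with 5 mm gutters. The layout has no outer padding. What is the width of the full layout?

265 mm

Subtracting 3 gutters of 5 leaves 160 for 4 columns, so c = 40 mm.
Total width: 6·40 + 5·5 = 265 mm.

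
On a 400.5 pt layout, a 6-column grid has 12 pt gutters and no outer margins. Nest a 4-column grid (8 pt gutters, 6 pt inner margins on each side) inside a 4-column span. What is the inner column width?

6 columns + 5 gutters: 6c + 5·12 = 400.5.
6c = 400.5 − 60 = 340.5, so c = 56.75 pt.
4-column span = 4·56.75 + 3·12 = 263 pt.
Inner content = 263 − 2·6 = 251 pt.
251 − 3·8 = 227; ÷4 gives d = 56.75 pt.

56.75 pt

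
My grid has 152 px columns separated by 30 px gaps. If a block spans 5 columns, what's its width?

5-column span = 5·152 + 4·30 = 880 px.

880 px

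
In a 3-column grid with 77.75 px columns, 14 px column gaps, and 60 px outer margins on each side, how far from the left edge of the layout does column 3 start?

243.5 px

Each column+gutter stride is 91.75 px; 2 of them past the 60 px margin is 60 + 183.5 = 243.5 px.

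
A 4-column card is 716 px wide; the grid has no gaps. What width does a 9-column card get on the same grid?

4c = 716 → c = 179 px.
9-column span = 9·179 = 1611 px.

1611 px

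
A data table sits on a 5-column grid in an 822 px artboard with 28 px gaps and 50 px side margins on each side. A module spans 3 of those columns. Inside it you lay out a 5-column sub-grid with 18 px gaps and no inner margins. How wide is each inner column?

70 px

Subtract both margins: 822 − 2·50 = 722 px.
5 columns + 4 gaps: 5c + 4·28 = 722.
5c = 722 − 112 = 610, so c = 122 px.
3 columns plus 2 gaps: 366 + 56 = 422 px.
5 columns + 4 gaps: 5d + 4·18 = 422.
5d = 422 − 72 = 350, so d = 70 px.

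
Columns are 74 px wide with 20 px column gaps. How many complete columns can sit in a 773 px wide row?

8 columns

Each extra column adds 74 + 20 = 94 px.
(773 + 20) / 94 = 8.44, so 8 columns fit.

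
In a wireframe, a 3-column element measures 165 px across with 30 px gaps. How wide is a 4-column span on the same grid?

230 px

3 columns + 2 gaps: 3c + 2·30 = 165.
3c = 165 − 60 = 105, so c = 35 px.
Span of 4: 4·35 + 3·30 = 140 + 90 = 230 px.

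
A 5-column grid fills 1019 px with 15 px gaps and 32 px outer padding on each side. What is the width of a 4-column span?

761 px

Subtract both margins: 1019 − 2·32 = 955 px.
5 columns + 4 gaps: 5c + 4·15 = 955.
5c = 955 − 60 = 895, so c = 179 px.
4 columns plus 3 gaps: 716 + 45 = 761 px.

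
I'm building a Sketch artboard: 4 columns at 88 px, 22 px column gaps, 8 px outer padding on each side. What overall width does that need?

Total width: 2·8 + 4·88 + 3·22 = 434 px.

434 px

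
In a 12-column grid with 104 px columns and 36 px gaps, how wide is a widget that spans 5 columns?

664 px

5-column span = 5·104 + 4·36 = 664 px.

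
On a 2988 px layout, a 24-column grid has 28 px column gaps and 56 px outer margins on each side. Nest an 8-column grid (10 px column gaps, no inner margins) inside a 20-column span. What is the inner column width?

290.25 px

Subtract both margins: 2988 − 2·56 = 2876 px.
2876 − 23·28 = 2232; ÷24 gives c = 93 px.
20 columns plus 19 column gaps: 1860 + 532 = 2392 px.
Subtracting 7 column gaps of 10 leaves 2322 for 8 columns, so d = 290.25 px.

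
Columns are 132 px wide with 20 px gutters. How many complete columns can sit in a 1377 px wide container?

9 columns

Each extra column adds 132 + 20 = 152 px.
(1377 + 20) / 152 = 9.19, so 9 columns fit.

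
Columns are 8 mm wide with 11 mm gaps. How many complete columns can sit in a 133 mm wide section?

Each extra column adds 8 + 11 = 19 mm.
(133 + 11) / 19 = 7.58, so 7 columns fit.

7 columns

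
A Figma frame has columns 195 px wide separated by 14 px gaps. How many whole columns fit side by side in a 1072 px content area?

Each extra column adds 195 + 14 = 209 px.
(1072 + 14) / 209 = 5.20, so 5 columns fit.

5 columns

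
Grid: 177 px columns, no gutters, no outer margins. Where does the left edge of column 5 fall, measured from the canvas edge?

Each column+gutter stride is 177 px; with no margin, 4 of them is 708 px.

708 px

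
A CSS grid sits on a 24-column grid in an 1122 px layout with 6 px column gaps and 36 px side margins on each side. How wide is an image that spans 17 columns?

Inside the margins: 1122 − 72 = 1050 px.
24 columns + 23 column gaps: 24c + 23·6 = 1050.
24c = 1050 − 138 = 912, so c = 38 px.
Span of 17: 17·38 + 16·6 = 646 + 96 = 742 px.

742 px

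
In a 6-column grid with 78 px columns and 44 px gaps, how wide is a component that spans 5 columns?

5 columns plus 4 gaps: 390 + 176 = 566 px.

566 px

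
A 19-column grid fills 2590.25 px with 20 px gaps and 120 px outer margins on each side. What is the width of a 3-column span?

Inside the margins: 2590.25 − 240 = 2350.25 px.
19 columns + 18 gaps: 19c + 18·20 = 2350.25.
19c = 2350.25 − 360 = 1990.25, so c = 104.75 px.
3 columns plus 2 gaps: 314.25 + 40 = 354.25 px.

354.25 px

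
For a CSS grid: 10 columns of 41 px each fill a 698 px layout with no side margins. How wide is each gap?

Columns use 410 px, leaving 288 px across 9 gaps = 32 px each.

32 px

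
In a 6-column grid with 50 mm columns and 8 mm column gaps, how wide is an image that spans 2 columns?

108 mm

2-column span = 2·50 + 1·8 = 108 mm.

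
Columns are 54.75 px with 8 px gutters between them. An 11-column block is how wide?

Span of 11: 11·54.75 + 10·8 = 602.25 + 80 = 682.25 px.

682.25 px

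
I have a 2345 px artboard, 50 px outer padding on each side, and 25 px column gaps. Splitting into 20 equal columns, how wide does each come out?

88.5 px

Inside the margins: 2345 − 100 = 2245 px.
Subtracting 19 column gaps of 25 leaves 1770 for 20 columns, so c = 88.5 px.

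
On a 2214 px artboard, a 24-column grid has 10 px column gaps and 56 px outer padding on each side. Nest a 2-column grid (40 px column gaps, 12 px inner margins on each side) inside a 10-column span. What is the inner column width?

403 px

Subtract both margins: 2214 − 2·56 = 2102 px.
24 columns + 23 column gaps: 24c + 23·10 = 2102.
24c = 2102 − 230 = 1872, so c = 78 px.
10-column span = 10·78 + 9·10 = 870 px.
Inner content = 870 − 2·12 = 846 px.
2d + 1·40 = 846 → 2d = 806 → d = 403 px.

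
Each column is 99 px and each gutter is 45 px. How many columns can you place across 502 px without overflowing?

3 columns

k columns need k·99 + (k−1)·45 = k·144 − 45.
k·144 − 45 ≤ 502 → k ≤ 547 / 144 ≈ 3.80, so k = 3.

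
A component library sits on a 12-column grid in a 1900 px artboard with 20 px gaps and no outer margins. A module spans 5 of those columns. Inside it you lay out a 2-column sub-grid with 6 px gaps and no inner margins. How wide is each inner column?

387 px

1900 − 11·20 = 1680; ÷12 gives c = 140 px.
5 columns plus 4 gaps: 700 + 80 = 780 px.
2 columns + 1 gap: 2d + 1·6 = 780.
2d = 780 − 6 = 774, so d = 387 px.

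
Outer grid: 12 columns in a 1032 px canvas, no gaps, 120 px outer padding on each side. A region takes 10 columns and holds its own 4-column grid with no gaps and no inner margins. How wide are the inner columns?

165 px

Inside the margins: 1032 − 240 = 792 px.
With no gaps, each column is 792/12 = 66 px.
With no gaps, 10 columns span 10·66 = 660 px.
4d = 660 → d = 165 px.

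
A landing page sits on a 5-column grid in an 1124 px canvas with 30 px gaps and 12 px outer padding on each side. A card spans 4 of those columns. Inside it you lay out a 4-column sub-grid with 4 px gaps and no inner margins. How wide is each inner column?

215.5 px

Subtract both margins: 1124 − 2·12 = 1100 px.
1100 − 4·30 = 980; ÷5 gives c = 196 px.
4 columns plus 3 gaps: 784 + 90 = 874 px.
Subtracting 3 gaps of 4 leaves 862 for 4 columns, so d = 215.5 px.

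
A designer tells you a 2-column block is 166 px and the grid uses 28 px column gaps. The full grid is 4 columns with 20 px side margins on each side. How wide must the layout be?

Subtracting 1 column gap of 28 leaves 138 for 2 columns, so c = 69 px.
Adding margins, columns and gutters: 40 + 276 + 84 = 400 px.

400 px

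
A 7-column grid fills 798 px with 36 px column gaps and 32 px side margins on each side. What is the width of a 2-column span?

184 px

Content width = 798 − 2·32 = 734 px.
Subtracting 6 column gaps of 36 leaves 518 for 7 columns, so c = 74 px.
2-column span = 2·74 + 1·36 = 184 px.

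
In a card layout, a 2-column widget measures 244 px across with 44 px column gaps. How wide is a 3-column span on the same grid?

388 px

2c + 1·44 = 244 → 2c = 200 → c = 100 px.
3-column span = 3·100 + 2·44 = 388 px.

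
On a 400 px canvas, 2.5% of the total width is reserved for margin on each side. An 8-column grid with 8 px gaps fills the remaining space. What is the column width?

40.5 px

Each margin = 2.5% of 400 = 10 px; content = 400 − 2·10 = 380 px.
Subtracting 7 gaps of 8 leaves 324 for 8 columns, so c = 40.5 px.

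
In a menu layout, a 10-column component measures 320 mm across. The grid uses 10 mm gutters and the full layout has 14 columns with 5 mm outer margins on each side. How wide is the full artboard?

462 mm

10c + 9·10 = 320 → 10c = 230 → c = 23 mm.
Total width: 2·5 + 14·23 + 13·10 = 462 mm.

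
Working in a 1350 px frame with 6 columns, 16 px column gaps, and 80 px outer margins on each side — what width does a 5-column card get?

Content width = 1350 − 2·80 = 1190 px.
Subtracting 5 column gaps of 16 leaves 1110 for 6 columns, so c = 185 px.
5 columns plus 4 column gaps: 925 + 64 = 989 px.

989 px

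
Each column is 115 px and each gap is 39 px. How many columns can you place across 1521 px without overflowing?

10 columns

k columns need k·115 + (k−1)·39 = k·154 − 39.
k·154 − 39 ≤ 1521 → k ≤ 1560 / 154 ≈ 10.13, so k = 10.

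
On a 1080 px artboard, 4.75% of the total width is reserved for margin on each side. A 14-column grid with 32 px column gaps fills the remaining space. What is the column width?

40.1 px

Each margin = 4.75% of 1080 = 51.3 px; content = 1080 − 2·51.3 = 977.4 px.
Subtracting 13 column gaps of 32 leaves 561.4 for 14 columns, so c = 40.1 px.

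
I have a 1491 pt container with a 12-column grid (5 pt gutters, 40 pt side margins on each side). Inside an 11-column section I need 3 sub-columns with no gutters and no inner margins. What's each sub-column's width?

Subtract both margins: 1491 − 2·40 = 1411 pt.
12c + 11·5 = 1411 → 12c = 1356 → c = 113 pt.
Span of 11: 11·113 + 10·5 = 1243 + 50 = 1293 pt.
1293 / 3 = 431 pt per column.

431 pt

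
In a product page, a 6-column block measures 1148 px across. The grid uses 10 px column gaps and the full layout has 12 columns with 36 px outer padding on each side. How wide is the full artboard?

2378 px

Subtracting 5 column gaps of 10 leaves 1098 for 6 columns, so c = 183 px.
Total width: 2·36 + 12·183 + 11·10 = 2378 px.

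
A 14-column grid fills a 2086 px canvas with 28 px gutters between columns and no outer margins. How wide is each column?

Subtracting 13 gutters of 28 leaves 1722 for 14 columns, so c = 123 px.

123 px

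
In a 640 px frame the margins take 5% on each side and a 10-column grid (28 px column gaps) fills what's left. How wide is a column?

Margins: 5% × 640 = 32 px each, so content = 640 − 64 = 576 px.
576 − 9·28 = 324; ÷10 gives c = 32.4 px.

32.4 px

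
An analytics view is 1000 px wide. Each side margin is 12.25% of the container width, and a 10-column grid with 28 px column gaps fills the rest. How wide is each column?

1000 × (1 − 2·12.25%) = 1000 × 75.5% = 755 px for the columns.
10 columns + 9 column gaps: 10c + 9·28 = 755.
10c = 755 − 252 = 503, so c = 50.3 px.

50.3 px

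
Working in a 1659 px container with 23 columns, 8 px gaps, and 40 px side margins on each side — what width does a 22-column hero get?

1510 px

Take off 80 px of margins, leaving 1579 px.
1579 − 22·8 = 1403; ÷23 gives c = 61 px.
22 columns plus 21 gaps: 1342 + 168 = 1510 px.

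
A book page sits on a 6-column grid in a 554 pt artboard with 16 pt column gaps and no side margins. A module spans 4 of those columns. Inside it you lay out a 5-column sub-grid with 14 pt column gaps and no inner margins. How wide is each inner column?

61.6 pt

Subtracting 5 column gaps of 16 leaves 474 for 6 columns, so c = 79 pt.
4-column span = 4·79 + 3·16 = 364 pt.
Subtracting 4 column gaps of 14 leaves 308 for 5 columns, so d = 61.6 pt.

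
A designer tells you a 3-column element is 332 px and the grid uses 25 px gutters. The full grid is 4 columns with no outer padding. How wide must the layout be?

3c + 2·25 = 332 → 3c = 282 → c = 94 px.
Layout = 4·94 + 3·25 = 376 + 75 = 451 px.

451 px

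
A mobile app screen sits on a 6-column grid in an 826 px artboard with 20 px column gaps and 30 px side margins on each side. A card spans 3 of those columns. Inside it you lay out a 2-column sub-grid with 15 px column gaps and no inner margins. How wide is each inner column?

Subtract both margins: 826 − 2·30 = 766 px.
766 − 5·20 = 666; ÷6 gives c = 111 px.
Span of 3: 3·111 + 2·20 = 333 + 40 = 373 px.
2d + 1·15 = 373 → 2d = 358 → d = 179 px.

179 px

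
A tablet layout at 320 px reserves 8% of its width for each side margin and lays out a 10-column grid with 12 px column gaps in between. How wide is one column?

16.08 px

Margins: 8% × 320 = 25.6 px each, so content = 320 − 51.2 = 268.8 px.
10 columns + 9 column gaps: 10c + 9·12 = 268.8.
10c = 268.8 − 108 = 160.8, so c = 16.08 px.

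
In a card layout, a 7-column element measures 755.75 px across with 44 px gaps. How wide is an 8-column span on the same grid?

Subtracting 6 gaps of 44 leaves 491.75 for 7 columns, so c = 70.25 px.
8 columns plus 7 gaps: 562 + 308 = 870 px.

870 px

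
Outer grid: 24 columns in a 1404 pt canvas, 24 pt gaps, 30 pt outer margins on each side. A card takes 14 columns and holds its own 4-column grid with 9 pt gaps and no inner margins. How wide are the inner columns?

Outer content = 1404 − 2·30 = 1344 pt.
1344 − 23·24 = 792; ÷24 gives c = 33 pt.
Span of 14: 14·33 + 13·24 = 462 + 312 = 774 pt.
774 − 3·9 = 747; ÷4 gives d = 186.75 pt.

186.75 pt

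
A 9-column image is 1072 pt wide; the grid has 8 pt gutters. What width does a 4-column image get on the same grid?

472 pt

Subtracting 8 gutters of 8 leaves 1008 for 9 columns, so c = 112 pt.
4-column span = 4·112 + 3·8 = 472 pt.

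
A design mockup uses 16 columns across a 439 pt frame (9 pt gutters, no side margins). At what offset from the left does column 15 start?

392 pt

Subtracting 15 gutters of 9 leaves 304 for 16 columns, so c = 19 pt.
Each column+gutter stride is 28 pt; with no margin, 14 of them is 392 pt.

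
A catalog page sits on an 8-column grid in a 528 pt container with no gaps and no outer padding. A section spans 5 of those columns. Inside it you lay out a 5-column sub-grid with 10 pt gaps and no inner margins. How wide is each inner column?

528 / 8 = 66 pt per column.
5-column span = 5·66 = 330 pt.
5d + 4·10 = 330 → 5d = 290 → d = 58 pt.

58 pt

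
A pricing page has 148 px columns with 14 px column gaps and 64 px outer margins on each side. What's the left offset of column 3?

388 px

Column 3 starts at margin + 2·(column + gutter) = 64 + 2·162 = 388 px.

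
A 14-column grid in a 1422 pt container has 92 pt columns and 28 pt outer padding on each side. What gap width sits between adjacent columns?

6 pt

Content width = 1422 − 2·28 = 1366 pt.
Columns use 1288 pt, leaving 78 pt across 13 gaps = 6 pt each.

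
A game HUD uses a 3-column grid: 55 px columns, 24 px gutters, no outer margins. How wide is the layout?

213 px

Layout = 3·55 + 2·24 = 165 + 48 = 213 px.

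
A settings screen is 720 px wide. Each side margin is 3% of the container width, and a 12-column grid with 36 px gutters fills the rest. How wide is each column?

23.4 px

720 × (1 − 2·3%) = 720 × 94% = 676.8 px for the columns.
12 columns + 11 gutters: 12c + 11·36 = 676.8.
12c = 676.8 − 396 = 280.8, so c = 23.4 px.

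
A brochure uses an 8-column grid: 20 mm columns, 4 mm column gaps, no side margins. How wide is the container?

Container = 8·20 + 7·4 = 160 + 28 = 188 mm.

188 mm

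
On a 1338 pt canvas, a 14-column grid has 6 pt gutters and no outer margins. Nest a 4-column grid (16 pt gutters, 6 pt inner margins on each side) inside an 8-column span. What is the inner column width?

175.5 pt

1338 − 13·6 = 1260; ÷14 gives c = 90 pt.
8-column span = 8·90 + 7·6 = 762 pt.
Inner content = 762 − 2·6 = 750 pt.
Subtracting 3 gutters of 16 leaves 702 for 4 columns, so d = 175.5 pt.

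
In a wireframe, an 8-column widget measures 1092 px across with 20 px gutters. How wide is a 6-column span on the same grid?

814 px

1092 − 7·20 = 952; ÷8 gives c = 119 px.
6 columns plus 5 gutters: 714 + 100 = 814 px.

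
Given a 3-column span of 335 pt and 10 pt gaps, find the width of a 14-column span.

1600 pt

3c + 2·10 = 335 → 3c = 315 → c = 105 pt.
14 columns plus 13 gaps: 1470 + 130 = 1600 pt.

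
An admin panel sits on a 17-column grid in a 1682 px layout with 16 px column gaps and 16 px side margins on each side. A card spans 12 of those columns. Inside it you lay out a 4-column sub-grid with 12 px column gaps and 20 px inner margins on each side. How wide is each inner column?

271 px

Subtract both margins: 1682 − 2·16 = 1650 px.
1650 − 16·16 = 1394; ÷17 gives c = 82 px.
12 columns plus 11 column gaps: 984 + 176 = 1160 px.
Inner content = 1160 − 2·20 = 1120 px.
Subtracting 3 column gaps of 12 leaves 1084 for 4 columns, so d = 271 px.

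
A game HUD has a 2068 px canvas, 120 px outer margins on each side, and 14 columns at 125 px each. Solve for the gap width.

Inside the margins: 2068 − 240 = 1828 px.
14 columns take 14·125 = 1750 px; remaining 78 splits into 13 gaps.
g = 78 / 13 = 6 px.

6 px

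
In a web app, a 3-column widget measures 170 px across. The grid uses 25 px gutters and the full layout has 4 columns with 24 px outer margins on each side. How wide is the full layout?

283 px

3 columns + 2 gutters: 3c + 2·25 = 170.
3c = 170 − 50 = 120, so c = 40 px.
Layout = 2·24 + 4·40 + 3·25 = 48 + 160 + 75 = 283 px.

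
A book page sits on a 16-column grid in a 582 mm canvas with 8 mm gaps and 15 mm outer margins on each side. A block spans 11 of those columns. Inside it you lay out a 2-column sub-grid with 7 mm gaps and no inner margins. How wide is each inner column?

Inside the margins: 582 − 30 = 552 mm.
552 − 15·8 = 432; ÷16 gives c = 27 mm.
11-column span = 11·27 + 10·8 = 377 mm.
Subtracting 1 gap of 7 leaves 370 for 2 columns, so d = 185 mm.

185 mm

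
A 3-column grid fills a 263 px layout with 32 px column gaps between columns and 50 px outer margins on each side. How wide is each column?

Subtract both margins: 263 − 2·50 = 163 px.
Subtracting 2 column gaps of 32 leaves 99 for 3 columns, so c = 33 px.

33 px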